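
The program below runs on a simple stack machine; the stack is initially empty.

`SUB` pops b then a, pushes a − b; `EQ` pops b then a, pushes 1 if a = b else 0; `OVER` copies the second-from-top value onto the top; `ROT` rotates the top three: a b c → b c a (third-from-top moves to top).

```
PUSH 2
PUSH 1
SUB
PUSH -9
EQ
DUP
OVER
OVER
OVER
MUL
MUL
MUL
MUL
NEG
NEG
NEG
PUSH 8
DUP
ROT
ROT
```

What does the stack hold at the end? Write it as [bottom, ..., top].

[8, 0, 8]

PUSH 2  → 2
PUSH 1  → 2 1
SUB     → 1
PUSH -9 → 1 -9
EQ      → 0
DUP     → 0 0
OVER    → 0 0 0
OVER    → 0 0 0 0
OVER    → 0 0 0 0 0
MUL     → 0 0 0 0
MUL     → 0 0 0
MUL     → 0 0
MUL     → 0
NEG     → 0
NEG     → 0
NEG     → 0
PUSH 8  → 0 8
DUP     → 0 8 8
ROT     → 8 8 0
ROT     → 8 0 8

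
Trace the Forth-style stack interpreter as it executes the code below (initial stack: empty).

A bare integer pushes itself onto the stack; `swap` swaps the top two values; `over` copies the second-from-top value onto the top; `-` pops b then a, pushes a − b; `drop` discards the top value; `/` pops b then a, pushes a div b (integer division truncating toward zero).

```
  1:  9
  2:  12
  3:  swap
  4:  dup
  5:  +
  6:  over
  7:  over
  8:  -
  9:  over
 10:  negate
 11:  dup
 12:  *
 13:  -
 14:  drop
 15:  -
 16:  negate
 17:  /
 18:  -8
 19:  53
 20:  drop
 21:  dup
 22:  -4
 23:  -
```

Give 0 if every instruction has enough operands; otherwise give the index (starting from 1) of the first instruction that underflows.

17

9      → 9
12     → 9 12
swap   → 12 9
dup    → 12 9 9
+      → 12 18
over   → 12 18 12
over   → 12 18 12 18
-      → 12 18 -6
over   → 12 18 -6 18
negate → 12 18 -6 -18
dup    → 12 18 -6 -18 -18
*      → 12 18 -6 324
-      → 12 18 -330
drop   → 12 18
-      → -6
negate → 6
/  — needs 2 operands, stack has 1 → underflow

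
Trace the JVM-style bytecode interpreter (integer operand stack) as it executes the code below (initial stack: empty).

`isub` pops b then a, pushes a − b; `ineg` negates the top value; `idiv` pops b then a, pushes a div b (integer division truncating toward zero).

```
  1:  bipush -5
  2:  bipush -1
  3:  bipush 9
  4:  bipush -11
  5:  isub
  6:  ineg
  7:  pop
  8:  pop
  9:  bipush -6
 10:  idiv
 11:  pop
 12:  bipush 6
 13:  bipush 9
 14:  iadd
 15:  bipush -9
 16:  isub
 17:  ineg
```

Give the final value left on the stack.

bipush -5  → [-5]
bipush -1  → [-5, -1]
bipush 9   → [-5, -1, 9]
bipush -11 → [-5, -1, 9, -11]
isub       → [-5, -1, 20]
ineg       → [-5, -1, -20]
pop        → [-5, -1]
pop        → [-5]
bipush -6  → [-5, -6]
idiv       → [0]
pop        → []
bipush 6   → [6]
bipush 9   → [6, 9]
iadd       → [15]
bipush -9  → [15, -9]
isub       → [24]
ineg       → [-24]

-24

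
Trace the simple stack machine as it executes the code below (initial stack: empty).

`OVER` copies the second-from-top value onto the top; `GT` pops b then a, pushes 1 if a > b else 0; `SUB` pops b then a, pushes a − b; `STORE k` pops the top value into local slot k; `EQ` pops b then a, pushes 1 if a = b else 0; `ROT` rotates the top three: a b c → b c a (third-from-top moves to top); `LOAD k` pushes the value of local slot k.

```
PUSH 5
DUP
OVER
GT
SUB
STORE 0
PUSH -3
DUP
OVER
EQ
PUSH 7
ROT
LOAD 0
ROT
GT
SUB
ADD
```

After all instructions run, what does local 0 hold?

PUSH 5  → [5]
DUP     → [5, 5]
OVER    → [5, 5, 5]
GT      → [5, 0]
SUB     → [5]
STORE 0 → []
PUSH -3 → [-3]
DUP     → [-3, -3]
OVER    → [-3, -3, -3]
EQ      → [-3, 1]
PUSH 7  → [-3, 1, 7]
ROT     → [1, 7, -3]
LOAD 0  → [1, 7, -3, 5]
ROT     → [1, -3, 5, 7]
GT      → [1, -3, 0]
SUB     → [1, -3]
ADD     → [-2]

5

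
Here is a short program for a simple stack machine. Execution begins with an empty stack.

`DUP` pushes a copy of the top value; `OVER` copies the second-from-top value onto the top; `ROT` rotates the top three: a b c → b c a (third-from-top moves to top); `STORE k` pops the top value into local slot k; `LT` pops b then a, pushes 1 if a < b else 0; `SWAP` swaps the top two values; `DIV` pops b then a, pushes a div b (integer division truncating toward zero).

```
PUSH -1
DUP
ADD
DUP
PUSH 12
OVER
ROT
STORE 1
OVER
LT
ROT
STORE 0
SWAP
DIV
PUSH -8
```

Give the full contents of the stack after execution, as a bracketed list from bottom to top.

[0, -8]

PUSH -1 : [-1]
DUP     : [-1, -1]
ADD     : [-2]
DUP     : [-2, -2]
PUSH 12 : [-2, -2, 12]
OVER    : [-2, -2, 12, -2]
ROT     : [-2, 12, -2, -2]
STORE 1 : [-2, 12, -2]
OVER    : [-2, 12, -2, 12]
LT      : [-2, 12, 1]
ROT     : [12, 1, -2]
STORE 0 : [12, 1]
SWAP    : [1, 12]
DIV     : [0]
PUSH -8 : [0, -8]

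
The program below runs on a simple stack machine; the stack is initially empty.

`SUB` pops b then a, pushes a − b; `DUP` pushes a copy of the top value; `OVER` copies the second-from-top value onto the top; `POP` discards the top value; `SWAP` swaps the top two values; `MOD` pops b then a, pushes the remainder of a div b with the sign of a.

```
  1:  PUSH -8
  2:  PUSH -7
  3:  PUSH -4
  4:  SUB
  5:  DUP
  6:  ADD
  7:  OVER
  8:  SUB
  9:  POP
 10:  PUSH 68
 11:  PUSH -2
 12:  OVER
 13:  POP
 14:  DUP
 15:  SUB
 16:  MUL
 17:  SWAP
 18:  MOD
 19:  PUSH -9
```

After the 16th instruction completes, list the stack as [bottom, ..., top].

PUSH -8 -> [-8]
PUSH -7 -> [-8, -7]
PUSH -4 -> [-8, -7, -4]
SUB     -> [-8, -3]
DUP     -> [-8, -3, -3]
ADD     -> [-8, -6]
OVER    -> [-8, -6, -8]
SUB     -> [-8, 2]
POP     -> [-8]
PUSH 68 -> [-8, 68]
PUSH -2 -> [-8, 68, -2]
OVER    -> [-8, 68, -2, 68]
POP     -> [-8, 68, -2]
DUP     -> [-8, 68, -2, -2]
SUB     -> [-8, 68, 0]
MUL     -> [-8, 0]

[-8, 0]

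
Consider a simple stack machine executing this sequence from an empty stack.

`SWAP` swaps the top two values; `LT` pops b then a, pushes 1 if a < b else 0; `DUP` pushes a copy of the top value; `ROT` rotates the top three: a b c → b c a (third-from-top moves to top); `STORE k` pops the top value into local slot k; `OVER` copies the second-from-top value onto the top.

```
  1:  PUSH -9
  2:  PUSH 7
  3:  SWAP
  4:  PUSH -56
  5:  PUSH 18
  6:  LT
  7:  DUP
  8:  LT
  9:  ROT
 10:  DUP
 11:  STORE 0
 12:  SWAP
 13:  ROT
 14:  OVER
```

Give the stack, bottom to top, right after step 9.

PUSH -9  -> [-9]
PUSH 7   -> [-9, 7]
SWAP     -> [7, -9]
PUSH -56 -> [7, -9, -56]
PUSH 18  -> [7, -9, -56, 18]
LT       -> [7, -9, 1]
DUP      -> [7, -9, 1, 1]
LT       -> [7, -9, 0]
ROT      -> [-9, 0, 7]

[-9, 0, 7]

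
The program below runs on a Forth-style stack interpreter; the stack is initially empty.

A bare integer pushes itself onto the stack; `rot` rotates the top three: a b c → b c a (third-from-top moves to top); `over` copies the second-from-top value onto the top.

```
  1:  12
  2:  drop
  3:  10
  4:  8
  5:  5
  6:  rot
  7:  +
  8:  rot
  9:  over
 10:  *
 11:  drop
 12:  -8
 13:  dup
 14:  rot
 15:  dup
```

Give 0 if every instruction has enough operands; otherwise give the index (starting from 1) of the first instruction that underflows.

8

12   → 12
drop → (empty)
10   → 10
8    → 10 8
5    → 10 8 5
rot  → 8 5 10
+    → 8 15
rot  — needs 3 operands, stack has 2 → underflow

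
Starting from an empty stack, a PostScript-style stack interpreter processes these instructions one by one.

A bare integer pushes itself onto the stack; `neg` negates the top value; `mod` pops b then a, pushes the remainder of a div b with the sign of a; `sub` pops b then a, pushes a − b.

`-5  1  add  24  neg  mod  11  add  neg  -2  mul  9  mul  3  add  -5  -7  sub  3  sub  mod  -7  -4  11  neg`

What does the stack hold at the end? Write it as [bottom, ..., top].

[0, -7, -4, -11]

-5  -> [-5]
1   -> [-5, 1]
add -> [-4]
24  -> [-4, 24]
neg -> [-4, -24]
mod -> [-4]
11  -> [-4, 11]
add -> [7]
neg -> [-7]
-2  -> [-7, -2]
mul -> [14]
9   -> [14, 9]
mul -> [126]
3   -> [126, 3]
add -> [129]
-5  -> [129, -5]
-7  -> [129, -5, -7]
sub -> [129, 2]
3   -> [129, 2, 3]
sub -> [129, -1]
mod -> [0]
-7  -> [0, -7]
-4  -> [0, -7, -4]
11  -> [0, -7, -4, 11]
neg -> [0, -7, -4, -11]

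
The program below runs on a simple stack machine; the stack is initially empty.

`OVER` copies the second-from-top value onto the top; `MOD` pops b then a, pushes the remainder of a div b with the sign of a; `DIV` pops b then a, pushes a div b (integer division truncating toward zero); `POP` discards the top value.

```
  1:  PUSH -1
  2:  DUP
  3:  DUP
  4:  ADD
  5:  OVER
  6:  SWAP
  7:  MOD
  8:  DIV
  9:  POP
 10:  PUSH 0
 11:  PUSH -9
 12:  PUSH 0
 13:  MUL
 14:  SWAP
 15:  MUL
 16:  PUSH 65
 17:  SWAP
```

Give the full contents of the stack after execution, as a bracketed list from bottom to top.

PUSH -1 : [-1]
DUP     : [-1, -1]
DUP     : [-1, -1, -1]
ADD     : [-1, -2]
OVER    : [-1, -2, -1]
SWAP    : [-1, -1, -2]
MOD     : [-1, -1]
DIV     : [1]
POP     : []
PUSH 0  : [0]
PUSH -9 : [0, -9]
PUSH 0  : [0, -9, 0]
MUL     : [0, 0]
SWAP    : [0, 0]
MUL     : [0]
PUSH 65 : [0, 65]
SWAP    : [65, 0]

[65, 0]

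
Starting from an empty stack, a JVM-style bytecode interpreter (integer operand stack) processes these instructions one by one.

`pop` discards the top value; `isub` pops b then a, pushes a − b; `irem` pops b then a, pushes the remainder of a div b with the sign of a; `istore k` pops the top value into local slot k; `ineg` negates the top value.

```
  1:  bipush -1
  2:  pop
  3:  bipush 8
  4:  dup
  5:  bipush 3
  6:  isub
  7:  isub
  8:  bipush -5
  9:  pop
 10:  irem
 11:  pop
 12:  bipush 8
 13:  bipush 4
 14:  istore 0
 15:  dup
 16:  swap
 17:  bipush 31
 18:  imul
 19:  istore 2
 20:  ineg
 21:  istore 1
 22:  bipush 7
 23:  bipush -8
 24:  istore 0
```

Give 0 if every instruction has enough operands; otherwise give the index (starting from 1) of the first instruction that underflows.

10

bipush -1  [-1]
pop        []
bipush 8   [8]
dup        [8, 8]
bipush 3   [8, 8, 3]
isub       [8, 5]
isub       [3]
bipush -5  [3, -5]
pop        [3]
irem  — needs 2 operands, stack has 1 → underflow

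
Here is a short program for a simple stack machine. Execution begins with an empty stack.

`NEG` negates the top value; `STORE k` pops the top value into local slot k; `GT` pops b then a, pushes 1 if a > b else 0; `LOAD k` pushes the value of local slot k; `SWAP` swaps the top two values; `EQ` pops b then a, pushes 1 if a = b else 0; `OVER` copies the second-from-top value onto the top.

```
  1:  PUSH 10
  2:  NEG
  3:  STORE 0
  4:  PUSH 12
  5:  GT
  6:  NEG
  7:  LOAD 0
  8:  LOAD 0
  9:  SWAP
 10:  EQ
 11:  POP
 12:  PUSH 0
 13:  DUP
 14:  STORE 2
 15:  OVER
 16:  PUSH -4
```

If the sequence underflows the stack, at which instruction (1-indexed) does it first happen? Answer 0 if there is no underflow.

5

PUSH 10  10
NEG      -10
STORE 0  (empty)
PUSH 12  12
GT  — needs 2 operands, stack has 1 → underflow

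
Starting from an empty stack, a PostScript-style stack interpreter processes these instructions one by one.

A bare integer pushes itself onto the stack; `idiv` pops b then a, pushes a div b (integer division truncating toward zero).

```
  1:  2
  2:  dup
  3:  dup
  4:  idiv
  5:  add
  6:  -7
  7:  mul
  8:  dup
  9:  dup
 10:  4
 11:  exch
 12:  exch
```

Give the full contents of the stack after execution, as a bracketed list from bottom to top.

[-21, -21, -21, 4]

2     [2]
dup   [2, 2]
dup   [2, 2, 2]
idiv  [2, 1]
add   [3]
-7    [3, -7]
mul   [-21]
dup   [-21, -21]
dup   [-21, -21, -21]
4     [-21, -21, -21, 4]
exch  [-21, -21, 4, -21]
exch  [-21, -21, -21, 4]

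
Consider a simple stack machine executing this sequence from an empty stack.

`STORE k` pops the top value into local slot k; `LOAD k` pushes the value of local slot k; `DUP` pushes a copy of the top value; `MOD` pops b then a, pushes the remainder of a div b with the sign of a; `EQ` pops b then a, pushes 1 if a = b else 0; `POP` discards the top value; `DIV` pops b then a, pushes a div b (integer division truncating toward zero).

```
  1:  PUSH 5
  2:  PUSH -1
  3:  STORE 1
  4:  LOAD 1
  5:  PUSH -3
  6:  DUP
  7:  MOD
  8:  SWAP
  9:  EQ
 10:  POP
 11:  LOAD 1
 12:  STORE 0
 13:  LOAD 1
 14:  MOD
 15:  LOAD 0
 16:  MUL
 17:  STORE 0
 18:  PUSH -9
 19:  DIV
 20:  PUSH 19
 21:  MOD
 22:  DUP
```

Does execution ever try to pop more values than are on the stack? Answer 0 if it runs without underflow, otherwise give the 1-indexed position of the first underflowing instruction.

19

PUSH 5  -> [5]
PUSH -1 -> [5, -1]
STORE 1 -> [5]
LOAD 1  -> [5, -1]
PUSH -3 -> [5, -1, -3]
DUP     -> [5, -1, -3, -3]
MOD     -> [5, -1, 0]
SWAP    -> [5, 0, -1]
EQ      -> [5, 0]
POP     -> [5]
LOAD 1  -> [5, -1]
STORE 0 -> [5]
LOAD 1  -> [5, -1]
MOD     -> [0]
LOAD 0  -> [0, -1]
MUL     -> [0]
STORE 0 -> []
PUSH -9 -> [-9]
DIV  — needs 2 operands, stack has 1 → underflow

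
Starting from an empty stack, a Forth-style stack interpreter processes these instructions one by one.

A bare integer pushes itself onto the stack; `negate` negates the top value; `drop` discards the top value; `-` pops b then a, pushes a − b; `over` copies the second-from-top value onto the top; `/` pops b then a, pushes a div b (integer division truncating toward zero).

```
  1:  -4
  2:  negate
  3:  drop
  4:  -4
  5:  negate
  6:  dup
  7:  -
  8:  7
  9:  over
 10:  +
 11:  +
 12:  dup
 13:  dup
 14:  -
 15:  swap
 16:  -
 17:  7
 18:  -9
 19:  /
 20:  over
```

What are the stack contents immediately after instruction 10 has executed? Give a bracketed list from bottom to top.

[0, 7]

-4      -4
negate  4
drop    (empty)
-4      -4
negate  4
dup     4 4
-       0
7       0 7
over    0 7 0
+       0 7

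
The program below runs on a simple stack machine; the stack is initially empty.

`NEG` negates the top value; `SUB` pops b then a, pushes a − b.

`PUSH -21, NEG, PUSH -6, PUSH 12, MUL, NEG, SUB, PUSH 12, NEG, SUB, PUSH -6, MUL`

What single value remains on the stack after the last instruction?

234

PUSH -21 → [-21]
NEG      → [21]
PUSH -6  → [21, -6]
PUSH 12  → [21, -6, 12]
MUL      → [21, -72]
NEG      → [21, 72]
SUB      → [-51]
PUSH 12  → [-51, 12]
NEG      → [-51, -12]
SUB      → [-39]
PUSH -6  → [-39, -6]
MUL      → [234]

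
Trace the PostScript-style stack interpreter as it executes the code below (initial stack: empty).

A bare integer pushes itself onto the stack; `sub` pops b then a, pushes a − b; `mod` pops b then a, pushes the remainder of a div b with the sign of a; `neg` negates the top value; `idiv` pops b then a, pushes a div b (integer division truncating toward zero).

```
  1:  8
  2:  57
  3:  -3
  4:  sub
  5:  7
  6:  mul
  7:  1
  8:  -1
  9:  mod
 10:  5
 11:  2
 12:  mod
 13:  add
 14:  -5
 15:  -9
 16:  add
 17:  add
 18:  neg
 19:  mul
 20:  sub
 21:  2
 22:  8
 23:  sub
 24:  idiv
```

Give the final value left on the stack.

908

8     8
57    8 57
-3    8 57 -3
sub   8 60
7     8 60 7
mul   8 420
1     8 420 1
-1    8 420 1 -1
mod   8 420 0
5     8 420 0 5
2     8 420 0 5 2
mod   8 420 0 1
add   8 420 1
-5    8 420 1 -5
-9    8 420 1 -5 -9
add   8 420 1 -14
add   8 420 -13
neg   8 420 13
mul   8 5460
sub   -5452
2     -5452 2
8     -5452 2 8
sub   -5452 -6
idiv  908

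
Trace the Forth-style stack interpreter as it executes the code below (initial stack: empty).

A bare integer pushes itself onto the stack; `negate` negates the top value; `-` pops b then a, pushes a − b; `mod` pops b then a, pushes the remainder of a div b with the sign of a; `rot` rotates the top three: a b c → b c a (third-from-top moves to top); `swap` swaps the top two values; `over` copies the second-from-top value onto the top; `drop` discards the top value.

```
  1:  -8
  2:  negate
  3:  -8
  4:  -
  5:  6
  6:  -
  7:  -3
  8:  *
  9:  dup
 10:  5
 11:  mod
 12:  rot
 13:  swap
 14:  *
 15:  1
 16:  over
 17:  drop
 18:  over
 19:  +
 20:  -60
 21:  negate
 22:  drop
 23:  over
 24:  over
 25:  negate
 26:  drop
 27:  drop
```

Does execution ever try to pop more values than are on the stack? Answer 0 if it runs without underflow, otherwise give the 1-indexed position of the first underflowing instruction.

-8     → [-8]
negate → [8]
-8     → [8, -8]
-      → [16]
6      → [16, 6]
-      → [10]
-3     → [10, -3]
*      → [-30]
dup    → [-30, -30]
5      → [-30, -30, 5]
mod    → [-30, 0]
rot  — needs 3 operands, stack has 2 → underflow

12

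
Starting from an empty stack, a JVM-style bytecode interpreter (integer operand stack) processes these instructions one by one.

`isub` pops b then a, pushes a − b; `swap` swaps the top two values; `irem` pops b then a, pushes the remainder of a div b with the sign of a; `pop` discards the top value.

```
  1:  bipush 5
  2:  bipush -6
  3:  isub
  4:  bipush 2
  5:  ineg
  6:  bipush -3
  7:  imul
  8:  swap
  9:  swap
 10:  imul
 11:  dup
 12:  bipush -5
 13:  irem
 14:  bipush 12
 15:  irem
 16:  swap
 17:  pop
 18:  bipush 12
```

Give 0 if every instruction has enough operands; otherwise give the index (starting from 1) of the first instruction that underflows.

bipush 5  → [5]
bipush -6 → [5, -6]
isub      → [11]
bipush 2  → [11, 2]
ineg      → [11, -2]
bipush -3 → [11, -2, -3]
imul      → [11, 6]
swap      → [6, 11]
swap      → [11, 6]
imul      → [66]
dup       → [66, 66]
bipush -5 → [66, 66, -5]
irem      → [66, 1]
bipush 12 → [66, 1, 12]
irem      → [66, 1]
swap      → [1, 66]
pop       → [1]
bipush 12 → [1, 12]

0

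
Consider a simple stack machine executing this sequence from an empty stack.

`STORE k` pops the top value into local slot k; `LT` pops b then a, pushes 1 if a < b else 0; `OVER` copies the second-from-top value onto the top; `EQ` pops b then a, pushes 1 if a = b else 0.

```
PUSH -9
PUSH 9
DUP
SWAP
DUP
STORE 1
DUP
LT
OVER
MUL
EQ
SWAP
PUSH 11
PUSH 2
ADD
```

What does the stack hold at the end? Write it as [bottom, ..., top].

PUSH -9 → -9
PUSH 9  → -9 9
DUP     → -9 9 9
SWAP    → -9 9 9
DUP     → -9 9 9 9
STORE 1 → -9 9 9
DUP     → -9 9 9 9
LT      → -9 9 0
OVER    → -9 9 0 9
MUL     → -9 9 0
EQ      → -9 0
SWAP    → 0 -9
PUSH 11 → 0 -9 11
PUSH 2  → 0 -9 11 2
ADD     → 0 -9 13

[0, -9, 13]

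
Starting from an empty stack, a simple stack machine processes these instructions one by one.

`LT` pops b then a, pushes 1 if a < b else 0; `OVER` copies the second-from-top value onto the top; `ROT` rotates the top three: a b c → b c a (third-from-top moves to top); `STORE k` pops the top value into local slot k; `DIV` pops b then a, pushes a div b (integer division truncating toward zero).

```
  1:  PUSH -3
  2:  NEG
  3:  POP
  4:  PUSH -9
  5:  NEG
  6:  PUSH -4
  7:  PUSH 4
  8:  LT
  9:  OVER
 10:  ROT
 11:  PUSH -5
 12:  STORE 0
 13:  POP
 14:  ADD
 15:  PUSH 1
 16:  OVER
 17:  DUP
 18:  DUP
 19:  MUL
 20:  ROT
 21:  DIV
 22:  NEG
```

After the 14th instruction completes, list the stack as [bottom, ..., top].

[10]

PUSH -3 : [-3]
NEG     : [3]
POP     : []
PUSH -9 : [-9]
NEG     : [9]
PUSH -4 : [9, -4]
PUSH 4  : [9, -4, 4]
LT      : [9, 1]
OVER    : [9, 1, 9]
ROT     : [1, 9, 9]
PUSH -5 : [1, 9, 9, -5]
STORE 0 : [1, 9, 9]
POP     : [1, 9]
ADD     : [10]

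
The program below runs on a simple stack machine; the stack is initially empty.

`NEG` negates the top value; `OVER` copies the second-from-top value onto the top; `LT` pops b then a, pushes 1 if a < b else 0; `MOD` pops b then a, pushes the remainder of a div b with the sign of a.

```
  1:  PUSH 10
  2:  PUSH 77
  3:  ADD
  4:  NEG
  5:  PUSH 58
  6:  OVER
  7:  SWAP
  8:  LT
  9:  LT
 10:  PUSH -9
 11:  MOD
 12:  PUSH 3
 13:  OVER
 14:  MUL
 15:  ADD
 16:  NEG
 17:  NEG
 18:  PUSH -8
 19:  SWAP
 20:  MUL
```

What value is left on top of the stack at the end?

-32

PUSH 10 : 10
PUSH 77 : 10 77
ADD     : 87
NEG     : -87
PUSH 58 : -87 58
OVER    : -87 58 -87
SWAP    : -87 -87 58
LT      : -87 1
LT      : 1
PUSH -9 : 1 -9
MOD     : 1
PUSH 3  : 1 3
OVER    : 1 3 1
MUL     : 1 3
ADD     : 4
NEG     : -4
NEG     : 4
PUSH -8 : 4 -8
SWAP    : -8 4
MUL     : -32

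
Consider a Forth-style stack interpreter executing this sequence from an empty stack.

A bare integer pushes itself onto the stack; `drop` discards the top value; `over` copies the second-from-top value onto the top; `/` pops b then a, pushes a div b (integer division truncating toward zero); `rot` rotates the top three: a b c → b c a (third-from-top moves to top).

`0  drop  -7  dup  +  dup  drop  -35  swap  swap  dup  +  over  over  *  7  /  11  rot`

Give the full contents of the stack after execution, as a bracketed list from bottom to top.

[-14, 140, 11, -70]

0    : 0
drop : (empty)
-7   : -7
dup  : -7 -7
+    : -14
dup  : -14 -14
drop : -14
-35  : -14 -35
swap : -35 -14
swap : -14 -35
dup  : -14 -35 -35
+    : -14 -70
over : -14 -70 -14
over : -14 -70 -14 -70
*    : -14 -70 980
7    : -14 -70 980 7
/    : -14 -70 140
11   : -14 -70 140 11
rot  : -14 140 11 -70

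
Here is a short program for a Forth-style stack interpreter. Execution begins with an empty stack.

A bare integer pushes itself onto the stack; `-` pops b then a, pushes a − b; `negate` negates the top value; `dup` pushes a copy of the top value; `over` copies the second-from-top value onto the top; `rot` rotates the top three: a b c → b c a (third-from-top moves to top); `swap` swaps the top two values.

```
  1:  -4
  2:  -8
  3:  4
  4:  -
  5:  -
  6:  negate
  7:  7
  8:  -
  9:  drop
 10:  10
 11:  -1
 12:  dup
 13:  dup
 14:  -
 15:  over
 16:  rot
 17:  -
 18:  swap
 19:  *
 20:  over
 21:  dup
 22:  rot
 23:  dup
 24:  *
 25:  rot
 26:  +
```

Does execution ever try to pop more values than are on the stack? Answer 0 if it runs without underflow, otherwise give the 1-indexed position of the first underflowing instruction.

-4     : [-4]
-8     : [-4, -8]
4      : [-4, -8, 4]
-      : [-4, -12]
-      : [8]
negate : [-8]
7      : [-8, 7]
-      : [-15]
drop   : []
10     : [10]
-1     : [10, -1]
dup    : [10, -1, -1]
dup    : [10, -1, -1, -1]
-      : [10, -1, 0]
over   : [10, -1, 0, -1]
rot    : [10, 0, -1, -1]
-      : [10, 0, 0]
swap   : [10, 0, 0]
*      : [10, 0]
over   : [10, 0, 10]
dup    : [10, 0, 10, 10]
rot    : [10, 10, 10, 0]
dup    : [10, 10, 10, 0, 0]
*      : [10, 10, 10, 0]
rot    : [10, 10, 0, 10]
+      : [10, 10, 10]

0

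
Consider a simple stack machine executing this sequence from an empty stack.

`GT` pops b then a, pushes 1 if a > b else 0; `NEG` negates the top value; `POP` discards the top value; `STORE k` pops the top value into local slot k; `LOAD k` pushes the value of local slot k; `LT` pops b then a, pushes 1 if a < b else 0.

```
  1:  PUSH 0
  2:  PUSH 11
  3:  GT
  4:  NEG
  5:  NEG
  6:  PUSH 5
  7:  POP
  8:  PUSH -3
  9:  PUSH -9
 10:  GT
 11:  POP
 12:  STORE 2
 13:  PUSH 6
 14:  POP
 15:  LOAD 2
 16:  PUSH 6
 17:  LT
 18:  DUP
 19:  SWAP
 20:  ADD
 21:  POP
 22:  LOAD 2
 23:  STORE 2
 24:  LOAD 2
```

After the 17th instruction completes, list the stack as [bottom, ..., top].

PUSH 0  : 0
PUSH 11 : 0 11
GT      : 0
NEG     : 0
NEG     : 0
PUSH 5  : 0 5
POP     : 0
PUSH -3 : 0 -3
PUSH -9 : 0 -3 -9
GT      : 0 1
POP     : 0
STORE 2 : (empty)
PUSH 6  : 6
POP     : (empty)
LOAD 2  : 0
PUSH 6  : 0 6
LT      : 1

[1]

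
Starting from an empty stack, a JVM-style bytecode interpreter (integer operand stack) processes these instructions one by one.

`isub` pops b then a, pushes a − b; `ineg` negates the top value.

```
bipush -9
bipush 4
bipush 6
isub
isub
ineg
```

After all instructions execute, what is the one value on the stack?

7

bipush -9  -9
bipush 4   -9 4
bipush 6   -9 4 6
isub       -9 -2
isub       -7
ineg       7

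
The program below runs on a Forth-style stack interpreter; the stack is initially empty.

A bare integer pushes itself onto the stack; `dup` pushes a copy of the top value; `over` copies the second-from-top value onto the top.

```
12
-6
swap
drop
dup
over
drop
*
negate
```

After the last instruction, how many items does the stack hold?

12     -> 12
-6     -> 12 -6
swap   -> -6 12
drop   -> -6
dup    -> -6 -6
over   -> -6 -6 -6
drop   -> -6 -6
*      -> 36
negate -> -36

1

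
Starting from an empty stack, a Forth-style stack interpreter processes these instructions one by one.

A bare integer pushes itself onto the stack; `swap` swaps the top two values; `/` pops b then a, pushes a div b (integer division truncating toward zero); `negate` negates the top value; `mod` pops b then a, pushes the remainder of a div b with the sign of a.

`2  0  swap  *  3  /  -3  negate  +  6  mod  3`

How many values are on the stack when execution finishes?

2

2      → 2
0      → 2 0
swap   → 0 2
*      → 0
3      → 0 3
/      → 0
-3     → 0 -3
negate → 0 3
+      → 3
6      → 3 6
mod    → 3
3      → 3 3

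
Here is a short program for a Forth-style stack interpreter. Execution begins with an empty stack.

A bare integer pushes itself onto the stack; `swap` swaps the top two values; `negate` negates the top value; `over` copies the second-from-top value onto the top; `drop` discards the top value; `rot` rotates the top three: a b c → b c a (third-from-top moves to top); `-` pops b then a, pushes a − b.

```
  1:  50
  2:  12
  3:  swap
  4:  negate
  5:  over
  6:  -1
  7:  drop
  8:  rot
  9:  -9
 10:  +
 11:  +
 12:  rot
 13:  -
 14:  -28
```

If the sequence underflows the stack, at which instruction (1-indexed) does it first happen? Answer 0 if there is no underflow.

50     -> 50
12     -> 50 12
swap   -> 12 50
negate -> 12 -50
over   -> 12 -50 12
-1     -> 12 -50 12 -1
drop   -> 12 -50 12
rot    -> -50 12 12
-9     -> -50 12 12 -9
+      -> -50 12 3
+      -> -50 15
rot  — needs 3 operands, stack has 2 → underflow

12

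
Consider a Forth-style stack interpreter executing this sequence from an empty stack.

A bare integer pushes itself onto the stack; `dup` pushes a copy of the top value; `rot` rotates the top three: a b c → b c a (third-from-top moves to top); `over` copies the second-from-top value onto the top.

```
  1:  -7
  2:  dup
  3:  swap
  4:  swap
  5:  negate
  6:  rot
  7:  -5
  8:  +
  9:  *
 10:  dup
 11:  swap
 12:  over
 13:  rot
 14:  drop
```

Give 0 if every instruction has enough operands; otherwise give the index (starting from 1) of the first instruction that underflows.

-7     -> -7
dup    -> -7 -7
swap   -> -7 -7
swap   -> -7 -7
negate -> -7 7
rot  — needs 3 operands, stack has 2 → underflow

6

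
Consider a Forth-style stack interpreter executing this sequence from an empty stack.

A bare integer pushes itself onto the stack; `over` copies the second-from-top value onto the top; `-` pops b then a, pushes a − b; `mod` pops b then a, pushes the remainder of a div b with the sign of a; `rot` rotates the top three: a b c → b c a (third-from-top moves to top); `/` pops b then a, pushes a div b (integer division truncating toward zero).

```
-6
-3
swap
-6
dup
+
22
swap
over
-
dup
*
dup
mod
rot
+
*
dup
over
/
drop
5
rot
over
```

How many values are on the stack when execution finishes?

4

-6   : [-6]
-3   : [-6, -3]
swap : [-3, -6]
-6   : [-3, -6, -6]
dup  : [-3, -6, -6, -6]
+    : [-3, -6, -12]
22   : [-3, -6, -12, 22]
swap : [-3, -6, 22, -12]
over : [-3, -6, 22, -12, 22]
-    : [-3, -6, 22, -34]
dup  : [-3, -6, 22, -34, -34]
*    : [-3, -6, 22, 1156]
dup  : [-3, -6, 22, 1156, 1156]
mod  : [-3, -6, 22, 0]
rot  : [-3, 22, 0, -6]
+    : [-3, 22, -6]
*    : [-3, -132]
dup  : [-3, -132, -132]
over : [-3, -132, -132, -132]
/    : [-3, -132, 1]
drop : [-3, -132]
5    : [-3, -132, 5]
rot  : [-132, 5, -3]
over : [-132, 5, -3, 5]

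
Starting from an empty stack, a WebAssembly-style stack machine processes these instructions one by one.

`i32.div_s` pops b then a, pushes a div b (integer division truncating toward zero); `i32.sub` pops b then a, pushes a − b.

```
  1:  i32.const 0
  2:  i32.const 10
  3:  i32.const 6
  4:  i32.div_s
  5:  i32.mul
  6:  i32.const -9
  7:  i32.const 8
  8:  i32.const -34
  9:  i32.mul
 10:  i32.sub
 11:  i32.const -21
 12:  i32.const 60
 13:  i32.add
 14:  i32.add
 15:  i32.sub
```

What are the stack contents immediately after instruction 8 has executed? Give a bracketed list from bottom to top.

i32.const 0   : [0]
i32.const 10  : [0, 10]
i32.const 6   : [0, 10, 6]
i32.div_s     : [0, 1]
i32.mul       : [0]
i32.const -9  : [0, -9]
i32.const 8   : [0, -9, 8]
i32.const -34 : [0, -9, 8, -34]

[0, -9, 8, -34]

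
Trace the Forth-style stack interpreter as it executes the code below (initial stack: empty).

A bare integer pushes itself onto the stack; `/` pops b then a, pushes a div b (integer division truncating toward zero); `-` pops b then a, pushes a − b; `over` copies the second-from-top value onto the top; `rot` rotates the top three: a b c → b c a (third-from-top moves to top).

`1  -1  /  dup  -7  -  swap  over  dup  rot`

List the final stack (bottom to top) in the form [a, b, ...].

[6, 6, 6, -1]

1    → [1]
-1   → [1, -1]
/    → [-1]
dup  → [-1, -1]
-7   → [-1, -1, -7]
-    → [-1, 6]
swap → [6, -1]
over → [6, -1, 6]
dup  → [6, -1, 6, 6]
rot  → [6, 6, 6, -1]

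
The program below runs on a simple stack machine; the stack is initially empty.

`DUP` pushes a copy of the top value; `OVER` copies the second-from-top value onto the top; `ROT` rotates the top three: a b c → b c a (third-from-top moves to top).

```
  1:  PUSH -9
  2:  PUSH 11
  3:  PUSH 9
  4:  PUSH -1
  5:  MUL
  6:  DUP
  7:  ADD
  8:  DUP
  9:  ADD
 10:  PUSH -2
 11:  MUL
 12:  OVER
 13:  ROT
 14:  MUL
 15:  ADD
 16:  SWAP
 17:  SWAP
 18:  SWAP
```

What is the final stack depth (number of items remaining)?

PUSH -9  -9
PUSH 11  -9 11
PUSH 9   -9 11 9
PUSH -1  -9 11 9 -1
MUL      -9 11 -9
DUP      -9 11 -9 -9
ADD      -9 11 -18
DUP      -9 11 -18 -18
ADD      -9 11 -36
PUSH -2  -9 11 -36 -2
MUL      -9 11 72
OVER     -9 11 72 11
ROT      -9 72 11 11
MUL      -9 72 121
ADD      -9 193
SWAP     193 -9
SWAP     -9 193
SWAP     193 -9

2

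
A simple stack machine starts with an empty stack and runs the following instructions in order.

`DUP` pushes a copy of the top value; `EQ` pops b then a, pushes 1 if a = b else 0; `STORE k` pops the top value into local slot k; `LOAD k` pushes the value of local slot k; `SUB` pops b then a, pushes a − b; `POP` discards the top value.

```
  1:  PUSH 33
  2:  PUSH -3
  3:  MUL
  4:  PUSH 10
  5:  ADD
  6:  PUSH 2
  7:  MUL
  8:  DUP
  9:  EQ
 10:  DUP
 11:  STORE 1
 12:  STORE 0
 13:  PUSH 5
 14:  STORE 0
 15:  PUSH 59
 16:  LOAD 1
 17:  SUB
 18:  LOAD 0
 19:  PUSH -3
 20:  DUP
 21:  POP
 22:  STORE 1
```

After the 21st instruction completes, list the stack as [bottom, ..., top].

PUSH 33 : 33
PUSH -3 : 33 -3
MUL     : -99
PUSH 10 : -99 10
ADD     : -89
PUSH 2  : -89 2
MUL     : -178
DUP     : -178 -178
EQ      : 1
DUP     : 1 1
STORE 1 : 1
STORE 0 : (empty)
PUSH 5  : 5
STORE 0 : (empty)
PUSH 59 : 59
LOAD 1  : 59 1
SUB     : 58
LOAD 0  : 58 5
PUSH -3 : 58 5 -3
DUP     : 58 5 -3 -3
POP     : 58 5 -3

[58, 5, -3]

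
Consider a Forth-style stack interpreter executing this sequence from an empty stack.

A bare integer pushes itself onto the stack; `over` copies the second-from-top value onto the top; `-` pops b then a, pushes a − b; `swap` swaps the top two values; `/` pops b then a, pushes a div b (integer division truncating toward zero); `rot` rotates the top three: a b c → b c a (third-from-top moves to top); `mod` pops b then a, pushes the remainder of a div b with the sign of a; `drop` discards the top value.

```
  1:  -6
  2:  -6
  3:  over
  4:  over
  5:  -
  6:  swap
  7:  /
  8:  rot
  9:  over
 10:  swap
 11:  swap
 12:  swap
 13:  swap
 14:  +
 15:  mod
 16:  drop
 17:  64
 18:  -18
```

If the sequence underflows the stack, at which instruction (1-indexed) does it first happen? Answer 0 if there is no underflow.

8

-6   : [-6]
-6   : [-6, -6]
over : [-6, -6, -6]
over : [-6, -6, -6, -6]
-    : [-6, -6, 0]
swap : [-6, 0, -6]
/    : [-6, 0]
rot  — needs 3 operands, stack has 2 → underflow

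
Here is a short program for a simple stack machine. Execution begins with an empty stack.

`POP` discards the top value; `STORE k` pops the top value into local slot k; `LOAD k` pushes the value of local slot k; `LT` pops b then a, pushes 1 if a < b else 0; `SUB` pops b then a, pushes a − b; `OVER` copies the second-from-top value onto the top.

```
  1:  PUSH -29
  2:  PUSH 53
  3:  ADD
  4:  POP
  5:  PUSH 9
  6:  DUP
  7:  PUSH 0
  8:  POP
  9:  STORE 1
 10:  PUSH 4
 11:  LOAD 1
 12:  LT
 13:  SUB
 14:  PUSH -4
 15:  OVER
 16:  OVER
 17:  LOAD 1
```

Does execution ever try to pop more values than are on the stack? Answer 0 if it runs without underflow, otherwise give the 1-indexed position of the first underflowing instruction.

PUSH -29 → [-29]
PUSH 53  → [-29, 53]
ADD      → [24]
POP      → []
PUSH 9   → [9]
DUP      → [9, 9]
PUSH 0   → [9, 9, 0]
POP      → [9, 9]
STORE 1  → [9]
PUSH 4   → [9, 4]
LOAD 1   → [9, 4, 9]
LT       → [9, 1]
SUB      → [8]
PUSH -4  → [8, -4]
OVER     → [8, -4, 8]
OVER     → [8, -4, 8, -4]
LOAD 1   → [8, -4, 8, -4, 9]

0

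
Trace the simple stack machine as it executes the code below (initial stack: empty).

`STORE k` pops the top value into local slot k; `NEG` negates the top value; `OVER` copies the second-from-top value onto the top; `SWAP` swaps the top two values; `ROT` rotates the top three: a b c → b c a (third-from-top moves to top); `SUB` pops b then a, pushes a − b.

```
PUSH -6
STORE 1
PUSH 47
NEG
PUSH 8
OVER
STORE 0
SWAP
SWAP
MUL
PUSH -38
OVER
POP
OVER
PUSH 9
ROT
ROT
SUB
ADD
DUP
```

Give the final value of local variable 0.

PUSH -6  -> -6
STORE 1  -> (empty)
PUSH 47  -> 47
NEG      -> -47
PUSH 8   -> -47 8
OVER     -> -47 8 -47
STORE 0  -> -47 8
SWAP     -> 8 -47
SWAP     -> -47 8
MUL      -> -376
PUSH -38 -> -376 -38
OVER     -> -376 -38 -376
POP      -> -376 -38
OVER     -> -376 -38 -376
PUSH 9   -> -376 -38 -376 9
ROT      -> -376 -376 9 -38
ROT      -> -376 9 -38 -376
SUB      -> -376 9 338
ADD      -> -376 347
DUP      -> -376 347 347

-47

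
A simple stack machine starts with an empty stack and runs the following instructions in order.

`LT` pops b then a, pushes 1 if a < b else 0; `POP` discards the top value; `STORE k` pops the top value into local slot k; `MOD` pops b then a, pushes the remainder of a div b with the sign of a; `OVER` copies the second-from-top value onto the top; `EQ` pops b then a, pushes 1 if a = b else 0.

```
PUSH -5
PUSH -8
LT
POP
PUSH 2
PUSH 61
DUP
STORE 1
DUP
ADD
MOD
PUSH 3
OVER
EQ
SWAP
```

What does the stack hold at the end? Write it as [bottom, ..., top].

PUSH -5 -> [-5]
PUSH -8 -> [-5, -8]
LT      -> [0]
POP     -> []
PUSH 2  -> [2]
PUSH 61 -> [2, 61]
DUP     -> [2, 61, 61]
STORE 1 -> [2, 61]
DUP     -> [2, 61, 61]
ADD     -> [2, 122]
MOD     -> [2]
PUSH 3  -> [2, 3]
OVER    -> [2, 3, 2]
EQ      -> [2, 0]
SWAP    -> [0, 2]

[0, 2]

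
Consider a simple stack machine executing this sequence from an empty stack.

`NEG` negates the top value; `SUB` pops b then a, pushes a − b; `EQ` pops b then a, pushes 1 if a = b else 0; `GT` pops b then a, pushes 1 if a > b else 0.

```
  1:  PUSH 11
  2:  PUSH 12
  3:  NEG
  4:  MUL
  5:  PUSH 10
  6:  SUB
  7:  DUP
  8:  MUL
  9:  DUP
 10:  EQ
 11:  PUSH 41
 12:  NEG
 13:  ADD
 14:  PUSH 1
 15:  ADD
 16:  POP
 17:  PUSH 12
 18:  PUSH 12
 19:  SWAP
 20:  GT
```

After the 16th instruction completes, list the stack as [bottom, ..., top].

PUSH 11 -> [11]
PUSH 12 -> [11, 12]
NEG     -> [11, -12]
MUL     -> [-132]
PUSH 10 -> [-132, 10]
SUB     -> [-142]
DUP     -> [-142, -142]
MUL     -> [20164]
DUP     -> [20164, 20164]
EQ      -> [1]
PUSH 41 -> [1, 41]
NEG     -> [1, -41]
ADD     -> [-40]
PUSH 1  -> [-40, 1]
ADD     -> [-39]
POP     -> []

[]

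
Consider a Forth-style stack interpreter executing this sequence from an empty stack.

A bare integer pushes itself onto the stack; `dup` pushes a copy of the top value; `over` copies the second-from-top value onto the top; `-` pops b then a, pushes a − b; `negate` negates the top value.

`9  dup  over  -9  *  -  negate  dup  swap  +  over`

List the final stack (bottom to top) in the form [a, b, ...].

[9, -180, 9]

9      → 9
dup    → 9 9
over   → 9 9 9
-9     → 9 9 9 -9
*      → 9 9 -81
-      → 9 90
negate → 9 -90
dup    → 9 -90 -90
swap   → 9 -90 -90
+      → 9 -180
over   → 9 -180 9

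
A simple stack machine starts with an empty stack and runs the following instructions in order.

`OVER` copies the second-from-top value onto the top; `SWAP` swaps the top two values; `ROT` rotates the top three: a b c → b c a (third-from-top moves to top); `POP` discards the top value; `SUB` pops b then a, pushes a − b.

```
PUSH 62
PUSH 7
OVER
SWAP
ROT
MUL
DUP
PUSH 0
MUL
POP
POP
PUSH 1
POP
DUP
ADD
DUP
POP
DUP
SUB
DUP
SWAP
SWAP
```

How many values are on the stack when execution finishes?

2

PUSH 62 -> [62]
PUSH 7  -> [62, 7]
OVER    -> [62, 7, 62]
SWAP    -> [62, 62, 7]
ROT     -> [62, 7, 62]
MUL     -> [62, 434]
DUP     -> [62, 434, 434]
PUSH 0  -> [62, 434, 434, 0]
MUL     -> [62, 434, 0]
POP     -> [62, 434]
POP     -> [62]
PUSH 1  -> [62, 1]
POP     -> [62]
DUP     -> [62, 62]
ADD     -> [124]
DUP     -> [124, 124]
POP     -> [124]
DUP     -> [124, 124]
SUB     -> [0]
DUP     -> [0, 0]
SWAP    -> [0, 0]
SWAP    -> [0, 0]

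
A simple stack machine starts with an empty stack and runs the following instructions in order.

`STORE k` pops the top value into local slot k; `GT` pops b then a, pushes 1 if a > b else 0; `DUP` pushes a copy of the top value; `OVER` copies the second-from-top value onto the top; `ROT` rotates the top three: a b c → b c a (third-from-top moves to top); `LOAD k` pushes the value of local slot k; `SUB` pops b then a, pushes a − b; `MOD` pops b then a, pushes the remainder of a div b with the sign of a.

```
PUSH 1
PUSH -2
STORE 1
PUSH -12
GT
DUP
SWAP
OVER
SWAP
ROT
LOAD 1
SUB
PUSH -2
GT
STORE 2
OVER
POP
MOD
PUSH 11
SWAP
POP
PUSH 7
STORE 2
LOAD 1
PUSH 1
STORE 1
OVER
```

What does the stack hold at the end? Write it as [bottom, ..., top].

[11, -2, 11]

PUSH 1   -> 1
PUSH -2  -> 1 -2
STORE 1  -> 1
PUSH -12 -> 1 -12
GT       -> 1
DUP      -> 1 1
SWAP     -> 1 1
OVER     -> 1 1 1
SWAP     -> 1 1 1
ROT      -> 1 1 1
LOAD 1   -> 1 1 1 -2
SUB      -> 1 1 3
PUSH -2  -> 1 1 3 -2
GT       -> 1 1 1
STORE 2  -> 1 1
OVER     -> 1 1 1
POP      -> 1 1
MOD      -> 0
PUSH 11  -> 0 11
SWAP     -> 11 0
POP      -> 11
PUSH 7   -> 11 7
STORE 2  -> 11
LOAD 1   -> 11 -2
PUSH 1   -> 11 -2 1
STORE 1  -> 11 -2
OVER     -> 11 -2 11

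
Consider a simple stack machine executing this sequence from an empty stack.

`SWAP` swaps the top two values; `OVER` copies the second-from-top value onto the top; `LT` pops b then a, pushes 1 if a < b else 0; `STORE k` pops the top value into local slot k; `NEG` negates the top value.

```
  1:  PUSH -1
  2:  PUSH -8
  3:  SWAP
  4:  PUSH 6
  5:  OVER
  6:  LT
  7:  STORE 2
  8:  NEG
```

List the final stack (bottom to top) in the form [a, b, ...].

[-8, 1]

PUSH -1 → [-1]
PUSH -8 → [-1, -8]
SWAP    → [-8, -1]
PUSH 6  → [-8, -1, 6]
OVER    → [-8, -1, 6, -1]
LT      → [-8, -1, 0]
STORE 2 → [-8, -1]
NEG     → [-8, 1]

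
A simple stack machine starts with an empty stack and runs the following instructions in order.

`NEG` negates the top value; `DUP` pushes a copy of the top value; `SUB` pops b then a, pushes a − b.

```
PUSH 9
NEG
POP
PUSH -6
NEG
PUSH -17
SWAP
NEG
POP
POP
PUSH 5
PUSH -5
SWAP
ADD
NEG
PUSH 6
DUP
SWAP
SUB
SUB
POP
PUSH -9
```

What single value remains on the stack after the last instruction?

-9

PUSH 9   -> [9]
NEG      -> [-9]
POP      -> []
PUSH -6  -> [-6]
NEG      -> [6]
PUSH -17 -> [6, -17]
SWAP     -> [-17, 6]
NEG      -> [-17, -6]
POP      -> [-17]
POP      -> []
PUSH 5   -> [5]
PUSH -5  -> [5, -5]
SWAP     -> [-5, 5]
ADD      -> [0]
NEG      -> [0]
PUSH 6   -> [0, 6]
DUP      -> [0, 6, 6]
SWAP     -> [0, 6, 6]
SUB      -> [0, 0]
SUB      -> [0]
POP      -> []
PUSH -9  -> [-9]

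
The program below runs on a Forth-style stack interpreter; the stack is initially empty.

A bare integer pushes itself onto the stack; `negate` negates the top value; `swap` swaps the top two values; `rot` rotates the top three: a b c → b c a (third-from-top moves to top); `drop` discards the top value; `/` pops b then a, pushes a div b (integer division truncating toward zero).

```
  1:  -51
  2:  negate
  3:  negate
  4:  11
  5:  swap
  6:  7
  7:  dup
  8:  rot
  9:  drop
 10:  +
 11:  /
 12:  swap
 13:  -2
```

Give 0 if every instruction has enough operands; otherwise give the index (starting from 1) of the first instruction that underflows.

-51    → [-51]
negate → [51]
negate → [-51]
11     → [-51, 11]
swap   → [11, -51]
7      → [11, -51, 7]
dup    → [11, -51, 7, 7]
rot    → [11, 7, 7, -51]
drop   → [11, 7, 7]
+      → [11, 14]
/      → [0]
swap  — needs 2 operands, stack has 1 → underflow

12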